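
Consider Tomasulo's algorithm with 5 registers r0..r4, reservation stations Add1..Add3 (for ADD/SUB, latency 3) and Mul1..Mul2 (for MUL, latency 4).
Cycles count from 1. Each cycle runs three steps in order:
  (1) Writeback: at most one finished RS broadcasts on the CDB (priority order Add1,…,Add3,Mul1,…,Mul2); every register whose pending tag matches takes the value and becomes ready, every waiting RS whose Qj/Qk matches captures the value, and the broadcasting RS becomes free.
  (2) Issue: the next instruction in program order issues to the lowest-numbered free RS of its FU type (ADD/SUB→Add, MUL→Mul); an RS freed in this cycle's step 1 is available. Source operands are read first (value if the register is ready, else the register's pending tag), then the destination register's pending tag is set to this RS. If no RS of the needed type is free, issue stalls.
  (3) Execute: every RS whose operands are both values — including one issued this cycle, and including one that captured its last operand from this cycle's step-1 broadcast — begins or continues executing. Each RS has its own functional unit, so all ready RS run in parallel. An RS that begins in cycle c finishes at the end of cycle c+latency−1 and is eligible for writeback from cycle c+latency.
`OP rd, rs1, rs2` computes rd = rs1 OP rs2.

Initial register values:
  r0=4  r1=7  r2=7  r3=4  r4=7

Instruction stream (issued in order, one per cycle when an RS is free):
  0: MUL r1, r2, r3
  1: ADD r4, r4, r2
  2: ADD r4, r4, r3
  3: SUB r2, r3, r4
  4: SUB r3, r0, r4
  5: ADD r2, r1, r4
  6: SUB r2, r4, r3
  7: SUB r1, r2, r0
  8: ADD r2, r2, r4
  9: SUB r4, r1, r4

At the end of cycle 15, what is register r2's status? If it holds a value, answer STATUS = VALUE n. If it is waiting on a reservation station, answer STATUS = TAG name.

STATUS = TAG Add3

c1: issue MUL r1<-Mul1 | r0:4,r1:Mul1,r2:7,r3:4,r4:7
c2: issue ADD r4<-Add1 | r0:4,r1:Mul1,r2:7,r3:4,r4:Add1
c3: issue ADD r4<-Add2 | r0:4,r1:Mul1,r2:7,r3:4,r4:Add2
c4: issue SUB r2<-Add3 | r0:4,r1:Mul1,r2:Add3,r3:4,r4:Add2
c5: CDB Add1=14; issue SUB r3<-Add1 | r0:4,r1:Mul1,r2:Add3,r3:Add1,r4:Add2
c6: CDB Mul1=28; stall | r0:4,r1:28,r2:Add3,r3:Add1,r4:Add2
c7: stall | r0:4,r1:28,r2:Add3,r3:Add1,r4:Add2
c8: CDB Add2=18; issue ADD r2<-Add2 | r0:4,r1:28,r2:Add2,r3:Add1,r4:18
c9: stall | r0:4,r1:28,r2:Add2,r3:Add1,r4:18
c10: stall | r0:4,r1:28,r2:Add2,r3:Add1,r4:18
c11: CDB Add1=-14; issue SUB r2<-Add1 | r0:4,r1:28,r2:Add1,r3:-14,r4:18
c12: CDB Add2=46; issue SUB r1<-Add2 | r0:4,r1:Add2,r2:Add1,r3:-14,r4:18
c13: CDB Add3=-14; issue ADD r2<-Add3 | r0:4,r1:Add2,r2:Add3,r3:-14,r4:18
c14: CDB Add1=32; issue SUB r4<-Add1 | r0:4,r1:Add2,r2:Add3,r3:-14,r4:Add1
c15: - | r0:4,r1:Add2,r2:Add3,r3:-14,r4:Add1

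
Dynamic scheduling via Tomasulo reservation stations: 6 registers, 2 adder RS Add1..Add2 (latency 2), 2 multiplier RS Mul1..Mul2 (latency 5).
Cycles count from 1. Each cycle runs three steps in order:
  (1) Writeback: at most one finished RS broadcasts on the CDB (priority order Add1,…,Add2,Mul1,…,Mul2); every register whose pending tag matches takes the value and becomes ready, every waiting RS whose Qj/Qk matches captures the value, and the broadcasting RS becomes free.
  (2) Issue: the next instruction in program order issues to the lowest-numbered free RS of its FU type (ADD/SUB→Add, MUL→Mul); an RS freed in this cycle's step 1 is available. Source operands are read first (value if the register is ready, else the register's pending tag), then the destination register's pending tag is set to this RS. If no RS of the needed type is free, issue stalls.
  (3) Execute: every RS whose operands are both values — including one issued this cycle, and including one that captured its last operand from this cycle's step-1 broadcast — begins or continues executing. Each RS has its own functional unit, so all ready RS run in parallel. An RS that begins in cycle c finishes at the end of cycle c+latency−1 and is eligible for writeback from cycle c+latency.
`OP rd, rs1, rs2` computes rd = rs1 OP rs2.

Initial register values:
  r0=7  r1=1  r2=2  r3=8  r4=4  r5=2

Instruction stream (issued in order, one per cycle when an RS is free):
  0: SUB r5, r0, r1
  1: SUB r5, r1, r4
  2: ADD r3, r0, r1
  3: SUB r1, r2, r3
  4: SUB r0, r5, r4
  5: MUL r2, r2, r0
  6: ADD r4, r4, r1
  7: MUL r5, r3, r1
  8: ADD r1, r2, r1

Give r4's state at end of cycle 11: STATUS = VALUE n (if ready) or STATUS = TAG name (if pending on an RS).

c1: issue SUB r5<-Add1 | r0:7,r1:1,r2:2,r3:8,r4:4,r5:Add1
c2: issue SUB r5<-Add2 | r0:7,r1:1,r2:2,r3:8,r4:4,r5:Add2
c3: CDB Add1=6; issue ADD r3<-Add1 | r0:7,r1:1,r2:2,r3:Add1,r4:4,r5:Add2
c4: CDB Add2=-3; issue SUB r1<-Add2 | r0:7,r1:Add2,r2:2,r3:Add1,r4:4,r5:-3
c5: CDB Add1=8; issue SUB r0<-Add1 | r0:Add1,r1:Add2,r2:2,r3:8,r4:4,r5:-3
c6: issue MUL r2<-Mul1 | r0:Add1,r1:Add2,r2:Mul1,r3:8,r4:4,r5:-3
c7: CDB Add1=-7; issue ADD r4<-Add1 | r0:-7,r1:Add2,r2:Mul1,r3:8,r4:Add1,r5:-3
c8: CDB Add2=-6; issue MUL r5<-Mul2 | r0:-7,r1:-6,r2:Mul1,r3:8,r4:Add1,r5:Mul2
c9: issue ADD r1<-Add2 | r0:-7,r1:Add2,r2:Mul1,r3:8,r4:Add1,r5:Mul2
c10: CDB Add1=-2 | r0:-7,r1:Add2,r2:Mul1,r3:8,r4:-2,r5:Mul2
c11: - | r0:-7,r1:Add2,r2:Mul1,r3:8,r4:-2,r5:Mul2

STATUS = VALUE -2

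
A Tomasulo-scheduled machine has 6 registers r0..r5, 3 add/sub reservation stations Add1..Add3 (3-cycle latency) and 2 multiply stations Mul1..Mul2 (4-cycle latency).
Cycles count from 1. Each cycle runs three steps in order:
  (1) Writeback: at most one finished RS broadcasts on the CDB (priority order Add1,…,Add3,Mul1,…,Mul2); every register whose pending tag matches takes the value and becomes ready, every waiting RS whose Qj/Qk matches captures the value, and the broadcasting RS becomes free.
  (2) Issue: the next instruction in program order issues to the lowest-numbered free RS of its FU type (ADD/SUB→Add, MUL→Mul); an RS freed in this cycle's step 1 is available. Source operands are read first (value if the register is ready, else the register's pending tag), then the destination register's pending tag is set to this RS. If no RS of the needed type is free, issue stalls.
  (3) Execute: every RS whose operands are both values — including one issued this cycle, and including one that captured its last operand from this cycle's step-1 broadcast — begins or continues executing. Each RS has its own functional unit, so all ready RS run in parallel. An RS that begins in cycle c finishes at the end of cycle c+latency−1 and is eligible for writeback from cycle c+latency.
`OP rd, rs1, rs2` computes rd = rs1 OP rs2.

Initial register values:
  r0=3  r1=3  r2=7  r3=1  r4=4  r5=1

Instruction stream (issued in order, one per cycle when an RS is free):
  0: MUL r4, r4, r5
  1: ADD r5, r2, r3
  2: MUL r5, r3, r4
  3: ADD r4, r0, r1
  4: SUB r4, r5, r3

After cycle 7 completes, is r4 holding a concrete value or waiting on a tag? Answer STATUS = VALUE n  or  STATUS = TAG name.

STATUS = TAG Add1

c1: issue MUL r4<-Mul1 | r0:3,r1:3,r2:7,r3:1,r4:Mul1,r5:1
c2: issue ADD r5<-Add1 | r0:3,r1:3,r2:7,r3:1,r4:Mul1,r5:Add1
c3: issue MUL r5<-Mul2 | r0:3,r1:3,r2:7,r3:1,r4:Mul1,r5:Mul2
c4: issue ADD r4<-Add2 | r0:3,r1:3,r2:7,r3:1,r4:Add2,r5:Mul2
c5: CDB Add1=8; issue SUB r4<-Add1 | r0:3,r1:3,r2:7,r3:1,r4:Add1,r5:Mul2
c6: CDB Mul1=4 | r0:3,r1:3,r2:7,r3:1,r4:Add1,r5:Mul2
c7: CDB Add2=6 | r0:3,r1:3,r2:7,r3:1,r4:Add1,r5:Mul2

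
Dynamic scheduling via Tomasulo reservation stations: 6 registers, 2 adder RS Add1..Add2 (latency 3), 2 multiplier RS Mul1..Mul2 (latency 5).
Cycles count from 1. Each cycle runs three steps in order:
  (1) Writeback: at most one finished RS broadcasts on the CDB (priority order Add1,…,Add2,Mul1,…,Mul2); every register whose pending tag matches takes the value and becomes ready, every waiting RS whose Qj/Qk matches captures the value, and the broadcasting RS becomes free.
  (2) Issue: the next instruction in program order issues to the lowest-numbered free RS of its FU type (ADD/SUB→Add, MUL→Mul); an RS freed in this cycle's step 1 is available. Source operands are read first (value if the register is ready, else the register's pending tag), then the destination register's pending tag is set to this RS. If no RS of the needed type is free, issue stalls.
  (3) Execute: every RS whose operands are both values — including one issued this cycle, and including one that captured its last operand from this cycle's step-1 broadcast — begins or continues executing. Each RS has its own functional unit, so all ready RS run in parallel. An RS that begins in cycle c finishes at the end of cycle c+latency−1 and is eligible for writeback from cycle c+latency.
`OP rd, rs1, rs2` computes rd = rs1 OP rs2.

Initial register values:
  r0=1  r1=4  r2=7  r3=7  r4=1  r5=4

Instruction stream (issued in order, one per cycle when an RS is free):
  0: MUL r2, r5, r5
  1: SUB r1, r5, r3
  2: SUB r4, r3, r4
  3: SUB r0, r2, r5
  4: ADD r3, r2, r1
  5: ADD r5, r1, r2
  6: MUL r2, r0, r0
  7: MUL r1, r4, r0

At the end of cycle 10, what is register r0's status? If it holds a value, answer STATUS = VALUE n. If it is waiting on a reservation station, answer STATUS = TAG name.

STATUS = VALUE 12

  c1: issue MUL r2<-Mul1  regs: r0:1,r1:4,r2:Mul1,r3:7,r4:1,r5:4
  c2: issue SUB r1<-Add1  regs: r0:1,r1:Add1,r2:Mul1,r3:7,r4:1,r5:4
  c3: issue SUB r4<-Add2  regs: r0:1,r1:Add1,r2:Mul1,r3:7,r4:Add2,r5:4
  c4: stall  regs: r0:1,r1:Add1,r2:Mul1,r3:7,r4:Add2,r5:4
  c5: CDB Add1=-3; issue SUB r0<-Add1  regs: r0:Add1,r1:-3,r2:Mul1,r3:7,r4:Add2,r5:4
  c6: CDB Add2=6; issue ADD r3<-Add2  regs: r0:Add1,r1:-3,r2:Mul1,r3:Add2,r4:6,r5:4
  c7: CDB Mul1=16; stall  regs: r0:Add1,r1:-3,r2:16,r3:Add2,r4:6,r5:4
  c8: stall  regs: r0:Add1,r1:-3,r2:16,r3:Add2,r4:6,r5:4
  c9: stall  regs: r0:Add1,r1:-3,r2:16,r3:Add2,r4:6,r5:4
  c10: CDB Add1=12; issue ADD r5<-Add1  regs: r0:12,r1:-3,r2:16,r3:Add2,r4:6,r5:Add1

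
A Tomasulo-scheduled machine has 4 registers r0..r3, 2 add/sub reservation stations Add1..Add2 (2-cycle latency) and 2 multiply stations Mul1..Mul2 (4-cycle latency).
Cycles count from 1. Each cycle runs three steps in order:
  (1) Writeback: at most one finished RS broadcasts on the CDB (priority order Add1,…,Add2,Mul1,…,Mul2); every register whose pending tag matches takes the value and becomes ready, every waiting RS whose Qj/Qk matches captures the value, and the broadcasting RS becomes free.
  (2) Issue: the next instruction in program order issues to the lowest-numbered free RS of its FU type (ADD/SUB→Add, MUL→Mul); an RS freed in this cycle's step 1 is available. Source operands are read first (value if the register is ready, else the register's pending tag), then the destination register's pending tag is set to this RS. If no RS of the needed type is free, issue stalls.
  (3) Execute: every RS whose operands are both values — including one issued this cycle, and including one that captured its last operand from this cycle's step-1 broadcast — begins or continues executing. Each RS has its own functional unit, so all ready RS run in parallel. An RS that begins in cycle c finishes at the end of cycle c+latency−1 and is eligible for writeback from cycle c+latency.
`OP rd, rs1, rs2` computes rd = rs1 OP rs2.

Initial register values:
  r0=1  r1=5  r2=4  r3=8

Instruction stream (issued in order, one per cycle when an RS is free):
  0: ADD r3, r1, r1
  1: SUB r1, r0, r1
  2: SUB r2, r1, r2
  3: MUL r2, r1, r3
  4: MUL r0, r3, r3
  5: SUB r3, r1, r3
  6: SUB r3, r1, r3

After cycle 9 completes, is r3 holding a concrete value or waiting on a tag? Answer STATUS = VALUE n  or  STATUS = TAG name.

cycle 1: issue ADD r3<-Add1 // r0:1,r1:5,r2:4,r3:Add1
cycle 2: issue SUB r1<-Add2 // r0:1,r1:Add2,r2:4,r3:Add1
cycle 3: CDB Add1=10; issue SUB r2<-Add1 // r0:1,r1:Add2,r2:Add1,r3:10
cycle 4: CDB Add2=-4; issue MUL r2<-Mul1 // r0:1,r1:-4,r2:Mul1,r3:10
cycle 5: issue MUL r0<-Mul2 // r0:Mul2,r1:-4,r2:Mul1,r3:10
cycle 6: CDB Add1=-8; issue SUB r3<-Add1 // r0:Mul2,r1:-4,r2:Mul1,r3:Add1
cycle 7: issue SUB r3<-Add2 // r0:Mul2,r1:-4,r2:Mul1,r3:Add2
cycle 8: CDB Add1=-14 // r0:Mul2,r1:-4,r2:Mul1,r3:Add2
cycle 9: CDB Mul1=-40 // r0:Mul2,r1:-4,r2:-40,r3:Add2

STATUS = TAG Add2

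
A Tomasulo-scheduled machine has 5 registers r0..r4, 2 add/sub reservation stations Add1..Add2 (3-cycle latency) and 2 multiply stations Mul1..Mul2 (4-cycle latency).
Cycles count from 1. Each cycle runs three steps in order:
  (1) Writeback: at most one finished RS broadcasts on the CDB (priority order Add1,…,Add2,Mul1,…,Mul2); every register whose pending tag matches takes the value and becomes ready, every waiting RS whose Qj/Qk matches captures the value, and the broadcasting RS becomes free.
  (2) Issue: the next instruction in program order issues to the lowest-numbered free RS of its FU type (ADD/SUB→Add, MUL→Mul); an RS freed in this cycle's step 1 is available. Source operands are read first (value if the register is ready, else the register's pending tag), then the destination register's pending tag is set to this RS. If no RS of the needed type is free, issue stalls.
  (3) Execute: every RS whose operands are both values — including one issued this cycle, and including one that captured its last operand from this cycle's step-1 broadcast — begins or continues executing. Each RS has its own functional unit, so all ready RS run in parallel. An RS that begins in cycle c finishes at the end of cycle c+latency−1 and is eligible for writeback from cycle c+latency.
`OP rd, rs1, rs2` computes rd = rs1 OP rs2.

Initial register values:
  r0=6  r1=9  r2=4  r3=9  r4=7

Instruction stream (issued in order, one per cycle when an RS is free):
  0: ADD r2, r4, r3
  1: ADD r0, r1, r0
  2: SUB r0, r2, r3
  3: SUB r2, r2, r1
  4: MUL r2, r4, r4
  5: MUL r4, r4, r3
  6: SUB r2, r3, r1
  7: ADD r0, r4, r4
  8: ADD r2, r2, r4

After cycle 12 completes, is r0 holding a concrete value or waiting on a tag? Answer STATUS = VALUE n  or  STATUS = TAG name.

cycle 1: issue ADD r2<-Add1 // r0:6,r1:9,r2:Add1,r3:9,r4:7
cycle 2: issue ADD r0<-Add2 // r0:Add2,r1:9,r2:Add1,r3:9,r4:7
cycle 3: stall // r0:Add2,r1:9,r2:Add1,r3:9,r4:7
cycle 4: CDB Add1=16; issue SUB r0<-Add1 // r0:Add1,r1:9,r2:16,r3:9,r4:7
cycle 5: CDB Add2=15; issue SUB r2<-Add2 // r0:Add1,r1:9,r2:Add2,r3:9,r4:7
cycle 6: issue MUL r2<-Mul1 // r0:Add1,r1:9,r2:Mul1,r3:9,r4:7
cycle 7: CDB Add1=7; issue MUL r4<-Mul2 // r0:7,r1:9,r2:Mul1,r3:9,r4:Mul2
cycle 8: CDB Add2=7; issue SUB r2<-Add1 // r0:7,r1:9,r2:Add1,r3:9,r4:Mul2
cycle 9: issue ADD r0<-Add2 // r0:Add2,r1:9,r2:Add1,r3:9,r4:Mul2
cycle 10: CDB Mul1=49; stall // r0:Add2,r1:9,r2:Add1,r3:9,r4:Mul2
cycle 11: CDB Add1=0; issue ADD r2<-Add1 // r0:Add2,r1:9,r2:Add1,r3:9,r4:Mul2
cycle 12: CDB Mul2=63 // r0:Add2,r1:9,r2:Add1,r3:9,r4:63

STATUS = TAG Add2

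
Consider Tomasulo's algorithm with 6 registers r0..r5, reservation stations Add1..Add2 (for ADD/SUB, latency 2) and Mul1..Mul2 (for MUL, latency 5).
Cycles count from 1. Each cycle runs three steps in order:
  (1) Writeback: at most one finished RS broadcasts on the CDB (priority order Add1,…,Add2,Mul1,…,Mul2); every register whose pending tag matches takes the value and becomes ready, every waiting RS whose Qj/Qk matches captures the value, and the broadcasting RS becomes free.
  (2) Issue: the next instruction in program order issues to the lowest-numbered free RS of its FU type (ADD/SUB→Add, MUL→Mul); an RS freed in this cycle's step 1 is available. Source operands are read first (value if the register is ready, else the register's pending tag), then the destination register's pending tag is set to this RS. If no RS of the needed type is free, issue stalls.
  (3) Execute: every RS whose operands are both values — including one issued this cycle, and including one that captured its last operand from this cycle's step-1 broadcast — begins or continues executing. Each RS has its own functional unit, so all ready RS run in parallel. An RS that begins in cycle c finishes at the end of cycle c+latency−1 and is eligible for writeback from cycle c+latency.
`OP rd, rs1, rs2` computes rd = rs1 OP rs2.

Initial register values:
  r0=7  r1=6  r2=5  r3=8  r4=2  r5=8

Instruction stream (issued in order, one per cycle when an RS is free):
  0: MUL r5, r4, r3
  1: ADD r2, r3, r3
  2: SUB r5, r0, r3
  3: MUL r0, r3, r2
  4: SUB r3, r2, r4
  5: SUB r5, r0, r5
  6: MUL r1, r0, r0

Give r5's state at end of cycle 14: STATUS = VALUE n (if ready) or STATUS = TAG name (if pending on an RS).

STATUS = VALUE 129

c1: issue MUL r5<-Mul1 | r0:7,r1:6,r2:5,r3:8,r4:2,r5:Mul1
c2: issue ADD r2<-Add1 | r0:7,r1:6,r2:Add1,r3:8,r4:2,r5:Mul1
c3: issue SUB r5<-Add2 | r0:7,r1:6,r2:Add1,r3:8,r4:2,r5:Add2
c4: CDB Add1=16; issue MUL r0<-Mul2 | r0:Mul2,r1:6,r2:16,r3:8,r4:2,r5:Add2
c5: CDB Add2=-1; issue SUB r3<-Add1 | r0:Mul2,r1:6,r2:16,r3:Add1,r4:2,r5:-1
c6: CDB Mul1=16; issue SUB r5<-Add2 | r0:Mul2,r1:6,r2:16,r3:Add1,r4:2,r5:Add2
c7: CDB Add1=14; issue MUL r1<-Mul1 | r0:Mul2,r1:Mul1,r2:16,r3:14,r4:2,r5:Add2
c8: - | r0:Mul2,r1:Mul1,r2:16,r3:14,r4:2,r5:Add2
c9: CDB Mul2=128 | r0:128,r1:Mul1,r2:16,r3:14,r4:2,r5:Add2
c10: - | r0:128,r1:Mul1,r2:16,r3:14,r4:2,r5:Add2
c11: CDB Add2=129 | r0:128,r1:Mul1,r2:16,r3:14,r4:2,r5:129
c12: - | r0:128,r1:Mul1,r2:16,r3:14,r4:2,r5:129
c13: - | r0:128,r1:Mul1,r2:16,r3:14,r4:2,r5:129
c14: CDB Mul1=16384 | r0:128,r1:16384,r2:16,r3:14,r4:2,r5:129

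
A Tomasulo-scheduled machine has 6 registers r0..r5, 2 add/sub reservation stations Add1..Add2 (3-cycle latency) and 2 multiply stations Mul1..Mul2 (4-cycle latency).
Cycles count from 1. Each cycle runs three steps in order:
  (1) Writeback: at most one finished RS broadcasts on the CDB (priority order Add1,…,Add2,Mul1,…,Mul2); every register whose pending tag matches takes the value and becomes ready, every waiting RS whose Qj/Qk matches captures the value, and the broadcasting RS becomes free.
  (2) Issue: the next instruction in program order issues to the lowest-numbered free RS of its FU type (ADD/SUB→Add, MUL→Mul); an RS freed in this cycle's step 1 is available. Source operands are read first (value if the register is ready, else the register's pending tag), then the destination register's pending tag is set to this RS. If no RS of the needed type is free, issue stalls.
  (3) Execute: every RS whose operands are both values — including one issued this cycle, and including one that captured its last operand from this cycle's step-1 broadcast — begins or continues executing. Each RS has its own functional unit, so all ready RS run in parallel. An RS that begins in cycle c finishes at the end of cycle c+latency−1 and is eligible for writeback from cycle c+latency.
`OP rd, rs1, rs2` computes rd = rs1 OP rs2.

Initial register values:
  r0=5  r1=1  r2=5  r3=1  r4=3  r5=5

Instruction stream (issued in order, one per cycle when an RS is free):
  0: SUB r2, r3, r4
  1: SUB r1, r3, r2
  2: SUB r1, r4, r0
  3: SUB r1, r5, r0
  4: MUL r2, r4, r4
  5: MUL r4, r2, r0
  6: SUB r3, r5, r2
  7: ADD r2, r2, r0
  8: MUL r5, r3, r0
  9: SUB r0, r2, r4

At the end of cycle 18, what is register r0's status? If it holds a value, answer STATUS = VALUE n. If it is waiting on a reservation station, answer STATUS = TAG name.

cycle 1: issue SUB r2<-Add1 // r0:5,r1:1,r2:Add1,r3:1,r4:3,r5:5
cycle 2: issue SUB r1<-Add2 // r0:5,r1:Add2,r2:Add1,r3:1,r4:3,r5:5
cycle 3: stall // r0:5,r1:Add2,r2:Add1,r3:1,r4:3,r5:5
cycle 4: CDB Add1=-2; issue SUB r1<-Add1 // r0:5,r1:Add1,r2:-2,r3:1,r4:3,r5:5
cycle 5: stall // r0:5,r1:Add1,r2:-2,r3:1,r4:3,r5:5
cycle 6: stall // r0:5,r1:Add1,r2:-2,r3:1,r4:3,r5:5
cycle 7: CDB Add1=-2; issue SUB r1<-Add1 // r0:5,r1:Add1,r2:-2,r3:1,r4:3,r5:5
cycle 8: CDB Add2=3; issue MUL r2<-Mul1 // r0:5,r1:Add1,r2:Mul1,r3:1,r4:3,r5:5
cycle 9: issue MUL r4<-Mul2 // r0:5,r1:Add1,r2:Mul1,r3:1,r4:Mul2,r5:5
cycle 10: CDB Add1=0; issue SUB r3<-Add1 // r0:5,r1:0,r2:Mul1,r3:Add1,r4:Mul2,r5:5
cycle 11: issue ADD r2<-Add2 // r0:5,r1:0,r2:Add2,r3:Add1,r4:Mul2,r5:5
cycle 12: CDB Mul1=9; issue MUL r5<-Mul1 // r0:5,r1:0,r2:Add2,r3:Add1,r4:Mul2,r5:Mul1
cycle 13: stall // r0:5,r1:0,r2:Add2,r3:Add1,r4:Mul2,r5:Mul1
cycle 14: stall // r0:5,r1:0,r2:Add2,r3:Add1,r4:Mul2,r5:Mul1
cycle 15: CDB Add1=-4; issue SUB r0<-Add1 // r0:Add1,r1:0,r2:Add2,r3:-4,r4:Mul2,r5:Mul1
cycle 16: CDB Add2=14 // r0:Add1,r1:0,r2:14,r3:-4,r4:Mul2,r5:Mul1
cycle 17: CDB Mul2=45 // r0:Add1,r1:0,r2:14,r3:-4,r4:45,r5:Mul1
cycle 18: - // r0:Add1,r1:0,r2:14,r3:-4,r4:45,r5:Mul1

STATUS = TAG Add1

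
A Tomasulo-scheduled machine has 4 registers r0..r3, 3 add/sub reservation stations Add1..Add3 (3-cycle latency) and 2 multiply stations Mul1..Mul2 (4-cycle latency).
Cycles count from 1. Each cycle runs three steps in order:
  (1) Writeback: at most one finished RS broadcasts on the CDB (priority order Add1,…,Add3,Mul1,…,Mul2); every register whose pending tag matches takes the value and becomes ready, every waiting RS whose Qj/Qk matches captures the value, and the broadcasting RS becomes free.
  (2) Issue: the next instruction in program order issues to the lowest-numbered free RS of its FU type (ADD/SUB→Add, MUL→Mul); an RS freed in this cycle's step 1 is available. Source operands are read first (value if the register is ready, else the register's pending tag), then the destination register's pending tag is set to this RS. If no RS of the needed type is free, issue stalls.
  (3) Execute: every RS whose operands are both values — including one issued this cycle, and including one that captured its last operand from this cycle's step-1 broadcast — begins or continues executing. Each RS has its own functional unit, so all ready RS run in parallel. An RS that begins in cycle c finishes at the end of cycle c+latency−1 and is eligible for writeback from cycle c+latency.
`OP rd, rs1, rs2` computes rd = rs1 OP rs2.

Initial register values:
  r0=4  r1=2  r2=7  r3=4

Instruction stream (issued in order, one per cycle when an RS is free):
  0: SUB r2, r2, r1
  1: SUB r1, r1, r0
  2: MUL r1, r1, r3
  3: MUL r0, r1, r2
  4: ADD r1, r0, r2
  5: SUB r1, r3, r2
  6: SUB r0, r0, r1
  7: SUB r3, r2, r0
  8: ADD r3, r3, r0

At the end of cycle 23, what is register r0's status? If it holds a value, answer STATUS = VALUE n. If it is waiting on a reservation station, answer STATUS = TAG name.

  c1: issue SUB r2<-Add1  regs: r0:4,r1:2,r2:Add1,r3:4
  c2: issue SUB r1<-Add2  regs: r0:4,r1:Add2,r2:Add1,r3:4
  c3: issue MUL r1<-Mul1  regs: r0:4,r1:Mul1,r2:Add1,r3:4
  c4: CDB Add1=5; issue MUL r0<-Mul2  regs: r0:Mul2,r1:Mul1,r2:5,r3:4
  c5: CDB Add2=-2; issue ADD r1<-Add1  regs: r0:Mul2,r1:Add1,r2:5,r3:4
  c6: issue SUB r1<-Add2  regs: r0:Mul2,r1:Add2,r2:5,r3:4
  c7: issue SUB r0<-Add3  regs: r0:Add3,r1:Add2,r2:5,r3:4
  c8: stall  regs: r0:Add3,r1:Add2,r2:5,r3:4
  c9: CDB Add2=-1; issue SUB r3<-Add2  regs: r0:Add3,r1:-1,r2:5,r3:Add2
  c10: CDB Mul1=-8; stall  regs: r0:Add3,r1:-1,r2:5,r3:Add2
  c11: stall  regs: r0:Add3,r1:-1,r2:5,r3:Add2
  c12: stall  regs: r0:Add3,r1:-1,r2:5,r3:Add2
  c13: stall  regs: r0:Add3,r1:-1,r2:5,r3:Add2
  c14: CDB Mul2=-40; stall  regs: r0:Add3,r1:-1,r2:5,r3:Add2
  c15: stall  regs: r0:Add3,r1:-1,r2:5,r3:Add2
  c16: stall  regs: r0:Add3,r1:-1,r2:5,r3:Add2
  c17: CDB Add1=-35; issue ADD r3<-Add1  regs: r0:Add3,r1:-1,r2:5,r3:Add1
  c18: CDB Add3=-39  regs: r0:-39,r1:-1,r2:5,r3:Add1
  c19: -  regs: r0:-39,r1:-1,r2:5,r3:Add1
  c20: -  regs: r0:-39,r1:-1,r2:5,r3:Add1
  c21: CDB Add2=44  regs: r0:-39,r1:-1,r2:5,r3:Add1
  c22: -  regs: r0:-39,r1:-1,r2:5,r3:Add1
  c23: -  regs: r0:-39,r1:-1,r2:5,r3:Add1

STATUS = VALUE -39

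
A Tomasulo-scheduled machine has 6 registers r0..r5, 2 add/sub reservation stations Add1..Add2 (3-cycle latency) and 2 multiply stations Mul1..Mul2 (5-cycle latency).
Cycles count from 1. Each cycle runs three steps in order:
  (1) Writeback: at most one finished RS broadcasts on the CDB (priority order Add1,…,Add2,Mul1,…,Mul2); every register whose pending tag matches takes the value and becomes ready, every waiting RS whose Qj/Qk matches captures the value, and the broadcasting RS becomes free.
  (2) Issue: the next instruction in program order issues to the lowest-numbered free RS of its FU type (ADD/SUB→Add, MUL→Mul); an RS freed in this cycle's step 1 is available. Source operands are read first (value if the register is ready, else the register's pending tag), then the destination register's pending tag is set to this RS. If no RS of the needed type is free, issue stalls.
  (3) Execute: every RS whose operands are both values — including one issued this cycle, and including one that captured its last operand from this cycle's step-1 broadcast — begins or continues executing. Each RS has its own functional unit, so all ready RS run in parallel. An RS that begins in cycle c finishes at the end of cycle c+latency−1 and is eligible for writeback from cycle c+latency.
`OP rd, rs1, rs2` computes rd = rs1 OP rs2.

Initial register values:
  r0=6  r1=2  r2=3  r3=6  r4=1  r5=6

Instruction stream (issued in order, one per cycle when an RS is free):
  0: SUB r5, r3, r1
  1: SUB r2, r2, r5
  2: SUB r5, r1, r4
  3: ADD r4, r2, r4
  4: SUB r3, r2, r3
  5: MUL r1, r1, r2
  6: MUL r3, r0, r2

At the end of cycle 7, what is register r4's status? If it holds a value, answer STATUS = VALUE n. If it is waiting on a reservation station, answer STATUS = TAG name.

  c1: issue SUB r5<-Add1  regs: r0:6,r1:2,r2:3,r3:6,r4:1,r5:Add1
  c2: issue SUB r2<-Add2  regs: r0:6,r1:2,r2:Add2,r3:6,r4:1,r5:Add1
  c3: stall  regs: r0:6,r1:2,r2:Add2,r3:6,r4:1,r5:Add1
  c4: CDB Add1=4; issue SUB r5<-Add1  regs: r0:6,r1:2,r2:Add2,r3:6,r4:1,r5:Add1
  c5: stall  regs: r0:6,r1:2,r2:Add2,r3:6,r4:1,r5:Add1
  c6: stall  regs: r0:6,r1:2,r2:Add2,r3:6,r4:1,r5:Add1
  c7: CDB Add1=1; issue ADD r4<-Add1  regs: r0:6,r1:2,r2:Add2,r3:6,r4:Add1,r5:1

STATUS = TAG Add1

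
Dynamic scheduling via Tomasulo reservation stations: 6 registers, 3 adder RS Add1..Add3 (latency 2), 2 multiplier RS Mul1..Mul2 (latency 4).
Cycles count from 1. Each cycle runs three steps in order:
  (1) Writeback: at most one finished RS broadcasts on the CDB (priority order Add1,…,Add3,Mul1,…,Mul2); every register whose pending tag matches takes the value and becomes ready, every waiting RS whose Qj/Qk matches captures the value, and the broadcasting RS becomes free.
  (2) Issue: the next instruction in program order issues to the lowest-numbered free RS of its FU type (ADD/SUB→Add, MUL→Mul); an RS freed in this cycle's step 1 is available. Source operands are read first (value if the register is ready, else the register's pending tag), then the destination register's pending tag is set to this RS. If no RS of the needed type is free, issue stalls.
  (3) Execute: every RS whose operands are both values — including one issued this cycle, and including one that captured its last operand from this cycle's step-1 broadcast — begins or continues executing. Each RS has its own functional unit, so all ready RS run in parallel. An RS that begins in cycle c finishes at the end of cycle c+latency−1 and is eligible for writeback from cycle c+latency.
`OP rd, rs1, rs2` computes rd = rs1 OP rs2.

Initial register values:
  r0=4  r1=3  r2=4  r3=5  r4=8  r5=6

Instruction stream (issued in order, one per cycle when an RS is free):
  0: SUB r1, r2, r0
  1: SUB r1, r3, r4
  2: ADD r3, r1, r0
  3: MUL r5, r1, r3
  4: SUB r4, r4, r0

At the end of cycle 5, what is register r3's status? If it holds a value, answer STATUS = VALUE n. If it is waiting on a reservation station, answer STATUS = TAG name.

STATUS = TAG Add1

  c1: issue SUB r1<-Add1  regs: r0:4,r1:Add1,r2:4,r3:5,r4:8,r5:6
  c2: issue SUB r1<-Add2  regs: r0:4,r1:Add2,r2:4,r3:5,r4:8,r5:6
  c3: CDB Add1=0; issue ADD r3<-Add1  regs: r0:4,r1:Add2,r2:4,r3:Add1,r4:8,r5:6
  c4: CDB Add2=-3; issue MUL r5<-Mul1  regs: r0:4,r1:-3,r2:4,r3:Add1,r4:8,r5:Mul1
  c5: issue SUB r4<-Add2  regs: r0:4,r1:-3,r2:4,r3:Add1,r4:Add2,r5:Mul1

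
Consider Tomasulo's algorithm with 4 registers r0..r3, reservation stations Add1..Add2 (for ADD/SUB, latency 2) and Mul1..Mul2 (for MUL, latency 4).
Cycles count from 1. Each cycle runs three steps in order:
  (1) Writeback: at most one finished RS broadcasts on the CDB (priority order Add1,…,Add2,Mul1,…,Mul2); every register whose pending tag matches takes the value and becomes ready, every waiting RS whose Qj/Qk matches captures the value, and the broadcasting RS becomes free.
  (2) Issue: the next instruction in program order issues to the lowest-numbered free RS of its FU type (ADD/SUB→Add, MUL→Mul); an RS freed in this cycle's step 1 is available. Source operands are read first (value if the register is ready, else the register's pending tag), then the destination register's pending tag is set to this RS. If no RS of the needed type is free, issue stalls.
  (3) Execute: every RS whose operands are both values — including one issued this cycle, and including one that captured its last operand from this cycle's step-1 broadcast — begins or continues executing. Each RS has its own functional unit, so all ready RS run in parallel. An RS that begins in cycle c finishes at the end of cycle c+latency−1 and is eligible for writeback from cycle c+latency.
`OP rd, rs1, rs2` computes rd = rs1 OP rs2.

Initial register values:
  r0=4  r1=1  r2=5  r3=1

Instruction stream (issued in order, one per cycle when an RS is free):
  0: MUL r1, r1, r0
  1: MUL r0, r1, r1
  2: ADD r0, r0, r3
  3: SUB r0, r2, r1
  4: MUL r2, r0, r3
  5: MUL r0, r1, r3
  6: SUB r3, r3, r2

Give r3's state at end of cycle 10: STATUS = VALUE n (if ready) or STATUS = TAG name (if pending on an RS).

STATUS = TAG Add2

cycle 1: issue MUL r1<-Mul1 // r0:4,r1:Mul1,r2:5,r3:1
cycle 2: issue MUL r0<-Mul2 // r0:Mul2,r1:Mul1,r2:5,r3:1
cycle 3: issue ADD r0<-Add1 // r0:Add1,r1:Mul1,r2:5,r3:1
cycle 4: issue SUB r0<-Add2 // r0:Add2,r1:Mul1,r2:5,r3:1
cycle 5: CDB Mul1=4; issue MUL r2<-Mul1 // r0:Add2,r1:4,r2:Mul1,r3:1
cycle 6: stall // r0:Add2,r1:4,r2:Mul1,r3:1
cycle 7: CDB Add2=1; stall // r0:1,r1:4,r2:Mul1,r3:1
cycle 8: stall // r0:1,r1:4,r2:Mul1,r3:1
cycle 9: CDB Mul2=16; issue MUL r0<-Mul2 // r0:Mul2,r1:4,r2:Mul1,r3:1
cycle 10: issue SUB r3<-Add2 // r0:Mul2,r1:4,r2:Mul1,r3:Add2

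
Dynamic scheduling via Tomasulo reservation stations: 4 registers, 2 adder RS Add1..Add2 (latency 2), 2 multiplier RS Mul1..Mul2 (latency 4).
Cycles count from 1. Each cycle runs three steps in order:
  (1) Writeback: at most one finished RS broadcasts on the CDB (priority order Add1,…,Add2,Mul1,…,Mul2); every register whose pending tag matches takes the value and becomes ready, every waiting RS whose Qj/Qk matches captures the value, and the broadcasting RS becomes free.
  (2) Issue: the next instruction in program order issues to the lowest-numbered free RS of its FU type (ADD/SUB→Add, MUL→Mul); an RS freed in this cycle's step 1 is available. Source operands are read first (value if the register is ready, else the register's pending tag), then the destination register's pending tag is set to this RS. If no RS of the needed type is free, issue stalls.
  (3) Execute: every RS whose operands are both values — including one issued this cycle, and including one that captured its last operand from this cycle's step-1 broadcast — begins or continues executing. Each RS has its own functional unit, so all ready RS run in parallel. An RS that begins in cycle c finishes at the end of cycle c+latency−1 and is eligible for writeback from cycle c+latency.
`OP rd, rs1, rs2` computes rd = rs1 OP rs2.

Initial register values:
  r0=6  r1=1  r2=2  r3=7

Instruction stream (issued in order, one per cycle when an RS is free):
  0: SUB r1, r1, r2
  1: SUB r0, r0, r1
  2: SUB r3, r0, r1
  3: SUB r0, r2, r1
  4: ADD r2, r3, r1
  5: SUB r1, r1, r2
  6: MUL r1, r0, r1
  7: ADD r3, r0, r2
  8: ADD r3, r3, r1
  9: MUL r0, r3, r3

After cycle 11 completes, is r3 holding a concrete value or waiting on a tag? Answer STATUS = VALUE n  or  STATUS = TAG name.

STATUS = TAG Add2

c1: issue SUB r1<-Add1 | r0:6,r1:Add1,r2:2,r3:7
c2: issue SUB r0<-Add2 | r0:Add2,r1:Add1,r2:2,r3:7
c3: CDB Add1=-1; issue SUB r3<-Add1 | r0:Add2,r1:-1,r2:2,r3:Add1
c4: stall | r0:Add2,r1:-1,r2:2,r3:Add1
c5: CDB Add2=7; issue SUB r0<-Add2 | r0:Add2,r1:-1,r2:2,r3:Add1
c6: stall | r0:Add2,r1:-1,r2:2,r3:Add1
c7: CDB Add1=8; issue ADD r2<-Add1 | r0:Add2,r1:-1,r2:Add1,r3:8
c8: CDB Add2=3; issue SUB r1<-Add2 | r0:3,r1:Add2,r2:Add1,r3:8
c9: CDB Add1=7; issue MUL r1<-Mul1 | r0:3,r1:Mul1,r2:7,r3:8
c10: issue ADD r3<-Add1 | r0:3,r1:Mul1,r2:7,r3:Add1
c11: CDB Add2=-8; issue ADD r3<-Add2 | r0:3,r1:Mul1,r2:7,r3:Add2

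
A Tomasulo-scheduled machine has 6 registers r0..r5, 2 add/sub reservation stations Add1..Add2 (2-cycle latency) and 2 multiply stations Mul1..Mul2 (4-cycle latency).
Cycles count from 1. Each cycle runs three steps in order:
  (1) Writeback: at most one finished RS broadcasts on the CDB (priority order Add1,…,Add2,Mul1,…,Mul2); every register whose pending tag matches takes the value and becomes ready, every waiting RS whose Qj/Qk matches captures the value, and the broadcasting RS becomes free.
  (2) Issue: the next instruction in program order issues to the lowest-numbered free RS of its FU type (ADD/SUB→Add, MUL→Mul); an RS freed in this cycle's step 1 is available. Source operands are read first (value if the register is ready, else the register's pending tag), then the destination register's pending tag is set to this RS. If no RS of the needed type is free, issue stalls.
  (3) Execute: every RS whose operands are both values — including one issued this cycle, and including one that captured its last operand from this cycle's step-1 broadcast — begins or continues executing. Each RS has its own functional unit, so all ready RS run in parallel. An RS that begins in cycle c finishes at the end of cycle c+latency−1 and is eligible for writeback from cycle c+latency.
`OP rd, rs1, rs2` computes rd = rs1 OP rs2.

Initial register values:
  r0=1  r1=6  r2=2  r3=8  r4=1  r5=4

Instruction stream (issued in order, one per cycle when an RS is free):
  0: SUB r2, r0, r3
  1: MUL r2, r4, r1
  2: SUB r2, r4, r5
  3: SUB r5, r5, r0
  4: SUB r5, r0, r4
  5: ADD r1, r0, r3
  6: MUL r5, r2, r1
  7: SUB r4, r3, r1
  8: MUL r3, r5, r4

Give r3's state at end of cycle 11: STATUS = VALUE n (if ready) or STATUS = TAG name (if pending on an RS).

STATUS = TAG Mul1

c1: issue SUB r2<-Add1 | r0:1,r1:6,r2:Add1,r3:8,r4:1,r5:4
c2: issue MUL r2<-Mul1 | r0:1,r1:6,r2:Mul1,r3:8,r4:1,r5:4
c3: CDB Add1=-7; issue SUB r2<-Add1 | r0:1,r1:6,r2:Add1,r3:8,r4:1,r5:4
c4: issue SUB r5<-Add2 | r0:1,r1:6,r2:Add1,r3:8,r4:1,r5:Add2
c5: CDB Add1=-3; issue SUB r5<-Add1 | r0:1,r1:6,r2:-3,r3:8,r4:1,r5:Add1
c6: CDB Add2=3; issue ADD r1<-Add2 | r0:1,r1:Add2,r2:-3,r3:8,r4:1,r5:Add1
c7: CDB Add1=0; issue MUL r5<-Mul2 | r0:1,r1:Add2,r2:-3,r3:8,r4:1,r5:Mul2
c8: CDB Add2=9; issue SUB r4<-Add1 | r0:1,r1:9,r2:-3,r3:8,r4:Add1,r5:Mul2
c9: CDB Mul1=6; issue MUL r3<-Mul1 | r0:1,r1:9,r2:-3,r3:Mul1,r4:Add1,r5:Mul2
c10: CDB Add1=-1 | r0:1,r1:9,r2:-3,r3:Mul1,r4:-1,r5:Mul2
c11: - | r0:1,r1:9,r2:-3,r3:Mul1,r4:-1,r5:Mul2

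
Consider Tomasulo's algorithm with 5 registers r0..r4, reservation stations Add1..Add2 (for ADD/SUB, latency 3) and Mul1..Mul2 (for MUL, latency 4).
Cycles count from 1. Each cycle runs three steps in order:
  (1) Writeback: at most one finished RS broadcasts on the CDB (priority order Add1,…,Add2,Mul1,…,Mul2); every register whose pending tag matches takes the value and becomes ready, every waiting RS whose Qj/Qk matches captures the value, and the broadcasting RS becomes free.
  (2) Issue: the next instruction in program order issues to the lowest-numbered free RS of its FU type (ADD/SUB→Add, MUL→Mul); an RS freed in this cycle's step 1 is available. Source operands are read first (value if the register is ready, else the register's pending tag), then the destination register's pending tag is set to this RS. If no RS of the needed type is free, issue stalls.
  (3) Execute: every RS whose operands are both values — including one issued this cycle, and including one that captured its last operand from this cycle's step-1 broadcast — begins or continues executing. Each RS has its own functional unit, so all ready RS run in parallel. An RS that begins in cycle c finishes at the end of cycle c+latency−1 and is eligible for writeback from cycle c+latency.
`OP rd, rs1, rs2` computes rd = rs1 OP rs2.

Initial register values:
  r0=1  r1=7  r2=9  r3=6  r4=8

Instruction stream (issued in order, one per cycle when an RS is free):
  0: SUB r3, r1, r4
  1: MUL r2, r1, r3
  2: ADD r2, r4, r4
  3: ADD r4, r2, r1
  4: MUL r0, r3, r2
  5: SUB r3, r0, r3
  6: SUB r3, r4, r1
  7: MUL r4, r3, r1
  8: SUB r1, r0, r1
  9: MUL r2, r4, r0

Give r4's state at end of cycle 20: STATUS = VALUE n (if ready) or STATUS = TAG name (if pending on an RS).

  c1: issue SUB r3<-Add1  regs: r0:1,r1:7,r2:9,r3:Add1,r4:8
  c2: issue MUL r2<-Mul1  regs: r0:1,r1:7,r2:Mul1,r3:Add1,r4:8
  c3: issue ADD r2<-Add2  regs: r0:1,r1:7,r2:Add2,r3:Add1,r4:8
  c4: CDB Add1=-1; issue ADD r4<-Add1  regs: r0:1,r1:7,r2:Add2,r3:-1,r4:Add1
  c5: issue MUL r0<-Mul2  regs: r0:Mul2,r1:7,r2:Add2,r3:-1,r4:Add1
  c6: CDB Add2=16; issue SUB r3<-Add2  regs: r0:Mul2,r1:7,r2:16,r3:Add2,r4:Add1
  c7: stall  regs: r0:Mul2,r1:7,r2:16,r3:Add2,r4:Add1
  c8: CDB Mul1=-7; stall  regs: r0:Mul2,r1:7,r2:16,r3:Add2,r4:Add1
  c9: CDB Add1=23; issue SUB r3<-Add1  regs: r0:Mul2,r1:7,r2:16,r3:Add1,r4:23
  c10: CDB Mul2=-16; issue MUL r4<-Mul1  regs: r0:-16,r1:7,r2:16,r3:Add1,r4:Mul1
  c11: stall  regs: r0:-16,r1:7,r2:16,r3:Add1,r4:Mul1
  c12: CDB Add1=16; issue SUB r1<-Add1  regs: r0:-16,r1:Add1,r2:16,r3:16,r4:Mul1
  c13: CDB Add2=-15; issue MUL r2<-Mul2  regs: r0:-16,r1:Add1,r2:Mul2,r3:16,r4:Mul1
  c14: -  regs: r0:-16,r1:Add1,r2:Mul2,r3:16,r4:Mul1
  c15: CDB Add1=-23  regs: r0:-16,r1:-23,r2:Mul2,r3:16,r4:Mul1
  c16: CDB Mul1=112  regs: r0:-16,r1:-23,r2:Mul2,r3:16,r4:112
  c17: -  regs: r0:-16,r1:-23,r2:Mul2,r3:16,r4:112
  c18: -  regs: r0:-16,r1:-23,r2:Mul2,r3:16,r4:112
  c19: -  regs: r0:-16,r1:-23,r2:Mul2,r3:16,r4:112
  c20: CDB Mul2=-1792  regs: r0:-16,r1:-23,r2:-1792,r3:16,r4:112

STATUS = VALUE 112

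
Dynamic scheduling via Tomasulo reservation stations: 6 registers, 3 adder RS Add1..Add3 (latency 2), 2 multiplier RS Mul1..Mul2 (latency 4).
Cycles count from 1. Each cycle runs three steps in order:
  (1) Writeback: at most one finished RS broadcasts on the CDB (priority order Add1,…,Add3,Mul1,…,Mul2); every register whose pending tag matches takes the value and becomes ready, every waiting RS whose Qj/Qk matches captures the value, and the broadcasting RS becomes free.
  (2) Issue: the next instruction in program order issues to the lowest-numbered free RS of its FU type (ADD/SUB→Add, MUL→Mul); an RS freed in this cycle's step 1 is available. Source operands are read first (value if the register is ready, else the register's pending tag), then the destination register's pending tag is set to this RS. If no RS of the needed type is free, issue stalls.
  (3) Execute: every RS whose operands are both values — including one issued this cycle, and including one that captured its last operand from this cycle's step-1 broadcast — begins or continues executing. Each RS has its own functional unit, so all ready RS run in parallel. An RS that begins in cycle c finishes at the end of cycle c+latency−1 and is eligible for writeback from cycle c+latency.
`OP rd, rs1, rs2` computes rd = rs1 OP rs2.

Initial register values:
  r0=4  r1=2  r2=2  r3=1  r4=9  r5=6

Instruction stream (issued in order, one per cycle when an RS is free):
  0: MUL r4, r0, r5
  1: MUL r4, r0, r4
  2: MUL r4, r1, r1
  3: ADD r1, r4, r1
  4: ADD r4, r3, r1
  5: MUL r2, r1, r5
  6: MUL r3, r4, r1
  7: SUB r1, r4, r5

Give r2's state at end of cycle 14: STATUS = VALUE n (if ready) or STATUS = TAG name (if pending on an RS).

STATUS = TAG Mul1

c1: issue MUL r4<-Mul1 | r0:4,r1:2,r2:2,r3:1,r4:Mul1,r5:6
c2: issue MUL r4<-Mul2 | r0:4,r1:2,r2:2,r3:1,r4:Mul2,r5:6
c3: stall | r0:4,r1:2,r2:2,r3:1,r4:Mul2,r5:6
c4: stall | r0:4,r1:2,r2:2,r3:1,r4:Mul2,r5:6
c5: CDB Mul1=24; issue MUL r4<-Mul1 | r0:4,r1:2,r2:2,r3:1,r4:Mul1,r5:6
c6: issue ADD r1<-Add1 | r0:4,r1:Add1,r2:2,r3:1,r4:Mul1,r5:6
c7: issue ADD r4<-Add2 | r0:4,r1:Add1,r2:2,r3:1,r4:Add2,r5:6
c8: stall | r0:4,r1:Add1,r2:2,r3:1,r4:Add2,r5:6
c9: CDB Mul1=4; issue MUL r2<-Mul1 | r0:4,r1:Add1,r2:Mul1,r3:1,r4:Add2,r5:6
c10: CDB Mul2=96; issue MUL r3<-Mul2 | r0:4,r1:Add1,r2:Mul1,r3:Mul2,r4:Add2,r5:6
c11: CDB Add1=6; issue SUB r1<-Add1 | r0:4,r1:Add1,r2:Mul1,r3:Mul2,r4:Add2,r5:6
c12: - | r0:4,r1:Add1,r2:Mul1,r3:Mul2,r4:Add2,r5:6
c13: CDB Add2=7 | r0:4,r1:Add1,r2:Mul1,r3:Mul2,r4:7,r5:6
c14: - | r0:4,r1:Add1,r2:Mul1,r3:Mul2,r4:7,r5:6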